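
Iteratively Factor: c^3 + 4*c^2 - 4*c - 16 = (c + 2)*(c^2 + 2*c - 8) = (c + 2)*(c + 4)*(c - 2)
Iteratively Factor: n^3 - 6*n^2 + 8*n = (n - 2)*(n^2 - 4*n) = (n - 4)*(n - 2)*(n)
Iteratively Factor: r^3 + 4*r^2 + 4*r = (r)*(r^2 + 4*r + 4) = r*(r + 2)*(r + 2)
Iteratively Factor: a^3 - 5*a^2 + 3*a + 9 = (a - 3)*(a^2 - 2*a - 3) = (a - 3)^2*(a + 1)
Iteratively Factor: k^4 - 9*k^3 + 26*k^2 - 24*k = (k - 2)*(k^3 - 7*k^2 + 12*k) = k*(k - 2)*(k^2 - 7*k + 12) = k*(k - 3)*(k - 2)*(k - 4)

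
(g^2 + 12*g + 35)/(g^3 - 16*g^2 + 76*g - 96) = (g^2 + 12*g + 35)/(g^3 - 16*g^2 + 76*g - 96)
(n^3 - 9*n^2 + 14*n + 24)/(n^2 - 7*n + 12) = (n^2 - 5*n - 6)/(n - 3)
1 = 1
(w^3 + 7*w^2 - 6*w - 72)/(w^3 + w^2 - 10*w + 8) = (w^2 + 3*w - 18)/(w^2 - 3*w + 2)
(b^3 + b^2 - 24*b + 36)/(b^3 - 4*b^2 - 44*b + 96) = (b - 3)/(b - 8)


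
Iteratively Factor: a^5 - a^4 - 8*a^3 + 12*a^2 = (a - 2)*(a^4 + a^3 - 6*a^2) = a*(a - 2)*(a^3 + a^2 - 6*a) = a*(a - 2)*(a + 3)*(a^2 - 2*a) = a*(a - 2)^2*(a + 3)*(a)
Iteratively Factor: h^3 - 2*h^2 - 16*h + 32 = (h + 4)*(h^2 - 6*h + 8) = (h - 4)*(h + 4)*(h - 2)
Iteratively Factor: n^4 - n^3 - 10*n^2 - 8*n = (n + 1)*(n^3 - 2*n^2 - 8*n) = n*(n + 1)*(n^2 - 2*n - 8) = n*(n - 4)*(n + 1)*(n + 2)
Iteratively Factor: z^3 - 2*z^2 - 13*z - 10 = (z + 1)*(z^2 - 3*z - 10) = (z + 1)*(z + 2)*(z - 5)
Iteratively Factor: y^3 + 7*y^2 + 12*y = (y + 4)*(y^2 + 3*y) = (y + 3)*(y + 4)*(y)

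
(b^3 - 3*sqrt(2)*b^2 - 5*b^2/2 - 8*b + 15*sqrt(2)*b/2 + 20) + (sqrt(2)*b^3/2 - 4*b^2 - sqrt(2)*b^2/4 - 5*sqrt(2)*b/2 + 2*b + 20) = sqrt(2)*b^3/2 + b^3 - 13*b^2/2 - 13*sqrt(2)*b^2/4 - 6*b + 5*sqrt(2)*b + 40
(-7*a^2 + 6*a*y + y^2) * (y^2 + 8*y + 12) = -7*a^2*y^2 - 56*a^2*y - 84*a^2 + 6*a*y^3 + 48*a*y^2 + 72*a*y + y^4 + 8*y^3 + 12*y^2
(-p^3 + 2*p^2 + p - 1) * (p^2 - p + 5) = -p^5 + 3*p^4 - 6*p^3 + 8*p^2 + 6*p - 5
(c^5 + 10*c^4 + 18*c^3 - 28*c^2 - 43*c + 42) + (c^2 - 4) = c^5 + 10*c^4 + 18*c^3 - 27*c^2 - 43*c + 38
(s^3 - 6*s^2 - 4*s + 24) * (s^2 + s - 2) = s^5 - 5*s^4 - 12*s^3 + 32*s^2 + 32*s - 48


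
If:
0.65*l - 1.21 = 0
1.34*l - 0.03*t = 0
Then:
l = 1.86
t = 83.15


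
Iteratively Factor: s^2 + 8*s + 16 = (s + 4)*(s + 4)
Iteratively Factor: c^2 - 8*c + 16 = (c - 4)*(c - 4)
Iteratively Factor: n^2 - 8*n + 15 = (n - 5)*(n - 3)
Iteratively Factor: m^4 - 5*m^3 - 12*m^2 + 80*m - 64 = (m - 4)*(m^3 - m^2 - 16*m + 16) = (m - 4)^2*(m^2 + 3*m - 4) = (m - 4)^2*(m - 1)*(m + 4)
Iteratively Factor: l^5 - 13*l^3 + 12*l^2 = (l)*(l^4 - 13*l^2 + 12*l) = l*(l - 3)*(l^3 + 3*l^2 - 4*l) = l*(l - 3)*(l + 4)*(l^2 - l) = l*(l - 3)*(l - 1)*(l + 4)*(l)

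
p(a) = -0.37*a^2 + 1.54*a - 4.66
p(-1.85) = -8.78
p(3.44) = -3.74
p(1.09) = -3.42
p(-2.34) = -10.29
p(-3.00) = -12.61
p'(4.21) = -1.58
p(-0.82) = -6.17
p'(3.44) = -1.01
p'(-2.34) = 3.27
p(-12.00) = -76.42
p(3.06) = -3.41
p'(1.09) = 0.73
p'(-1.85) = 2.91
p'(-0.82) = 2.15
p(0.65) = -3.82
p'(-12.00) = 10.42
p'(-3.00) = 3.76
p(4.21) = -4.73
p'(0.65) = 1.06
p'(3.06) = -0.72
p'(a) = 1.54 - 0.74*a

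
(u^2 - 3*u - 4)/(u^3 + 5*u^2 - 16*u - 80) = (u + 1)/(u^2 + 9*u + 20)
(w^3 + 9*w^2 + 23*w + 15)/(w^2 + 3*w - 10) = (w^2 + 4*w + 3)/(w - 2)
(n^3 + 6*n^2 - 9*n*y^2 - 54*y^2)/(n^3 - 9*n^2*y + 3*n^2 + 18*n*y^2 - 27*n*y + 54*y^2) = (-n^2 - 3*n*y - 6*n - 18*y)/(-n^2 + 6*n*y - 3*n + 18*y)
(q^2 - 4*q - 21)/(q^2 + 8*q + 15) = (q - 7)/(q + 5)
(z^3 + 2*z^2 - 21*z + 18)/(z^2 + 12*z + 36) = (z^2 - 4*z + 3)/(z + 6)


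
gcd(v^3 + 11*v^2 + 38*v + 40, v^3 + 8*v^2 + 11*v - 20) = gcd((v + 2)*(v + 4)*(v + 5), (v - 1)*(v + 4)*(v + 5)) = v^2 + 9*v + 20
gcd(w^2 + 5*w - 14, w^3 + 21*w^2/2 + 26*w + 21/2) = w + 7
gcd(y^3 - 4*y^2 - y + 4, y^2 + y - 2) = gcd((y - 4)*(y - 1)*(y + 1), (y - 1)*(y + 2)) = y - 1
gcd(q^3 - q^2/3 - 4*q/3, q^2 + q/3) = q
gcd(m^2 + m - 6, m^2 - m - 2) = m - 2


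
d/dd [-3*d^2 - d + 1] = -6*d - 1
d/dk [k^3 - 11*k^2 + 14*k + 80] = 3*k^2 - 22*k + 14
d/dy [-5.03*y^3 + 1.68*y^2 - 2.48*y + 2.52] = -15.09*y^2 + 3.36*y - 2.48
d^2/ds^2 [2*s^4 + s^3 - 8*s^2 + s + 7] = 24*s^2 + 6*s - 16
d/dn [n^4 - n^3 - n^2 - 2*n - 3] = 4*n^3 - 3*n^2 - 2*n - 2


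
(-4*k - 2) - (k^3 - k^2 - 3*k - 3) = -k^3 + k^2 - k + 1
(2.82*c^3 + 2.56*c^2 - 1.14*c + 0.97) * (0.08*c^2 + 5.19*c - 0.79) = 0.2256*c^5 + 14.8406*c^4 + 10.9674*c^3 - 7.8614*c^2 + 5.9349*c - 0.7663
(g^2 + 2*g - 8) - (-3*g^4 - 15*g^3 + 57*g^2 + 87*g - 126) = 3*g^4 + 15*g^3 - 56*g^2 - 85*g + 118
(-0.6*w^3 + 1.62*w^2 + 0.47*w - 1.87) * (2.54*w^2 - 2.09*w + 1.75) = -1.524*w^5 + 5.3688*w^4 - 3.242*w^3 - 2.8971*w^2 + 4.7308*w - 3.2725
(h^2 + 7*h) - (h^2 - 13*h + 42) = 20*h - 42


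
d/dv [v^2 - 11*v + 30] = 2*v - 11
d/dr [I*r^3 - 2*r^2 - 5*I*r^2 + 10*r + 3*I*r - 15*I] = 3*I*r^2 - 4*r - 10*I*r + 10 + 3*I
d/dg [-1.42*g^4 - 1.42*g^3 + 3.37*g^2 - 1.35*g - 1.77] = -5.68*g^3 - 4.26*g^2 + 6.74*g - 1.35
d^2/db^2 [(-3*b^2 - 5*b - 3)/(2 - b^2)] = 2*(5*b^3 + 27*b^2 + 30*b + 18)/(b^6 - 6*b^4 + 12*b^2 - 8)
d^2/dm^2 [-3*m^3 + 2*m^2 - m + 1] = 4 - 18*m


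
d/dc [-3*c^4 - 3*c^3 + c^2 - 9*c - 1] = -12*c^3 - 9*c^2 + 2*c - 9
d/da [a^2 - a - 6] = 2*a - 1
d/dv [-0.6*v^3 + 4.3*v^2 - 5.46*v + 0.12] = -1.8*v^2 + 8.6*v - 5.46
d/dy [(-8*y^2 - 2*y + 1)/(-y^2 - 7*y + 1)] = (54*y^2 - 14*y + 5)/(y^4 + 14*y^3 + 47*y^2 - 14*y + 1)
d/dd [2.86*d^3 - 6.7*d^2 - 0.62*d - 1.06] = 8.58*d^2 - 13.4*d - 0.62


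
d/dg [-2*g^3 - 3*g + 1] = -6*g^2 - 3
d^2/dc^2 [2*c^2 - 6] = 4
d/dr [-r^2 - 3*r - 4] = -2*r - 3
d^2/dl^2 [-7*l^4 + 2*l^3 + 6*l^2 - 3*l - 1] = -84*l^2 + 12*l + 12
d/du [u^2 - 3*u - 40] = 2*u - 3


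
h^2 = h^2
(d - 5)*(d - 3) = d^2 - 8*d + 15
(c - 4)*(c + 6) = c^2 + 2*c - 24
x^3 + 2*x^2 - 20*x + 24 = (x - 2)^2*(x + 6)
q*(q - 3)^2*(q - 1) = q^4 - 7*q^3 + 15*q^2 - 9*q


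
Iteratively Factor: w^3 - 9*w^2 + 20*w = (w - 4)*(w^2 - 5*w) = w*(w - 4)*(w - 5)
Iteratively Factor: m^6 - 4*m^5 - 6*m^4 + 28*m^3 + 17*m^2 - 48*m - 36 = (m - 3)*(m^5 - m^4 - 9*m^3 + m^2 + 20*m + 12) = (m - 3)*(m + 2)*(m^4 - 3*m^3 - 3*m^2 + 7*m + 6) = (m - 3)*(m - 2)*(m + 2)*(m^3 - m^2 - 5*m - 3) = (m - 3)*(m - 2)*(m + 1)*(m + 2)*(m^2 - 2*m - 3) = (m - 3)*(m - 2)*(m + 1)^2*(m + 2)*(m - 3)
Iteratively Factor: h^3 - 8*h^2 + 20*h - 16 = (h - 4)*(h^2 - 4*h + 4) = (h - 4)*(h - 2)*(h - 2)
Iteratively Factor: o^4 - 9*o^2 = (o)*(o^3 - 9*o) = o*(o + 3)*(o^2 - 3*o) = o*(o - 3)*(o + 3)*(o)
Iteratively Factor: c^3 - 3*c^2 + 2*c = (c)*(c^2 - 3*c + 2) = c*(c - 2)*(c - 1)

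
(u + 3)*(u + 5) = u^2 + 8*u + 15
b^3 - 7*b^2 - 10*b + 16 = (b - 8)*(b - 1)*(b + 2)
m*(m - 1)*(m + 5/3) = m^3 + 2*m^2/3 - 5*m/3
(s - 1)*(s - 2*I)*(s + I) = s^3 - s^2 - I*s^2 + 2*s + I*s - 2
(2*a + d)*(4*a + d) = 8*a^2 + 6*a*d + d^2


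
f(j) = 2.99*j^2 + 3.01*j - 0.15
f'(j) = 5.98*j + 3.01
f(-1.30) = 0.99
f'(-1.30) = -4.76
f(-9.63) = 248.15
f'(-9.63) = -54.58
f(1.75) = 14.27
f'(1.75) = 13.48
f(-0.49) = -0.91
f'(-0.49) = 0.08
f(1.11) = 6.88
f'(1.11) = 9.65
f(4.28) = 67.50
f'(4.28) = 28.60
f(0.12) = 0.25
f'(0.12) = 3.73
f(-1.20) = 0.54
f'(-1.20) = -4.17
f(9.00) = 269.13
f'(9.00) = 56.83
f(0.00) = -0.15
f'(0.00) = 3.01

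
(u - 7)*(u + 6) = u^2 - u - 42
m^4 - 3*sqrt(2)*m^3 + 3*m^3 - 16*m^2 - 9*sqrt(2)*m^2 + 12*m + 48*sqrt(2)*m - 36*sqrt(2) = (m - 2)*(m - 1)*(m + 6)*(m - 3*sqrt(2))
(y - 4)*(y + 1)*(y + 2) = y^3 - y^2 - 10*y - 8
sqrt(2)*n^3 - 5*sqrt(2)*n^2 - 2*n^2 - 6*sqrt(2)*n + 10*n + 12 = (n - 6)*(n - sqrt(2))*(sqrt(2)*n + sqrt(2))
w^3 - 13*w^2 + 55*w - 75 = (w - 5)^2*(w - 3)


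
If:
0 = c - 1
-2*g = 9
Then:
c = 1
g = -9/2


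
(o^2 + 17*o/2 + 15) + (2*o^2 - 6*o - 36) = 3*o^2 + 5*o/2 - 21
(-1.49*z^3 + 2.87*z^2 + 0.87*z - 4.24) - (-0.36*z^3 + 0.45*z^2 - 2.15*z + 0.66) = -1.13*z^3 + 2.42*z^2 + 3.02*z - 4.9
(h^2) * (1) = h^2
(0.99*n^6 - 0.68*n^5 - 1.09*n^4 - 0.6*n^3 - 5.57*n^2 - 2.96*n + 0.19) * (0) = 0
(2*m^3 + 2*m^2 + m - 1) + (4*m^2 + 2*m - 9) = 2*m^3 + 6*m^2 + 3*m - 10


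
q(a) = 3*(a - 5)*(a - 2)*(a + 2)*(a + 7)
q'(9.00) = 8076.00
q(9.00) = 14784.00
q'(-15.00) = -32964.00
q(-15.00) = 106080.00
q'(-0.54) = 105.72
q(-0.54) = 398.15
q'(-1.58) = 343.32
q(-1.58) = 160.87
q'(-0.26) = 37.85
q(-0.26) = 418.24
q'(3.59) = -76.85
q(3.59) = -398.15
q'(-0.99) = 213.66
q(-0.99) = 326.15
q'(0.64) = -163.24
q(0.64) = 358.79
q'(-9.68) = -6956.71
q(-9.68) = 10587.32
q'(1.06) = -237.52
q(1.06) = 274.03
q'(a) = 3*(a - 5)*(a - 2)*(a + 2) + 3*(a - 5)*(a - 2)*(a + 7) + 3*(a - 5)*(a + 2)*(a + 7) + 3*(a - 2)*(a + 2)*(a + 7) = 12*a^3 + 18*a^2 - 234*a - 24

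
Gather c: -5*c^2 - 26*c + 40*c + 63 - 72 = -5*c^2 + 14*c - 9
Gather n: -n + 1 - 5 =-n - 4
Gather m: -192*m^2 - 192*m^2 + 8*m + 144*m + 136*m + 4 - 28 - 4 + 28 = -384*m^2 + 288*m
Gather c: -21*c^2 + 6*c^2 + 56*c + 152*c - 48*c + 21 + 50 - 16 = -15*c^2 + 160*c + 55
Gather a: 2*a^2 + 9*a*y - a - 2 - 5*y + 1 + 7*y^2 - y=2*a^2 + a*(9*y - 1) + 7*y^2 - 6*y - 1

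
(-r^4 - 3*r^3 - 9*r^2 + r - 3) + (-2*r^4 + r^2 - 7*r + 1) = -3*r^4 - 3*r^3 - 8*r^2 - 6*r - 2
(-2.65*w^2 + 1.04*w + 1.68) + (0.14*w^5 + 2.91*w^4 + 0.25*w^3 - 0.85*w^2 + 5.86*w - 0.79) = 0.14*w^5 + 2.91*w^4 + 0.25*w^3 - 3.5*w^2 + 6.9*w + 0.89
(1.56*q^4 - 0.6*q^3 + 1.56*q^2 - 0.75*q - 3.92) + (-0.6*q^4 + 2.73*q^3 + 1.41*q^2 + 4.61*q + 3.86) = 0.96*q^4 + 2.13*q^3 + 2.97*q^2 + 3.86*q - 0.0600000000000001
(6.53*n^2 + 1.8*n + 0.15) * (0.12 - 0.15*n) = -0.9795*n^3 + 0.5136*n^2 + 0.1935*n + 0.018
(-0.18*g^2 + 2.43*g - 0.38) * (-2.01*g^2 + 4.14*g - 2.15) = 0.3618*g^4 - 5.6295*g^3 + 11.211*g^2 - 6.7977*g + 0.817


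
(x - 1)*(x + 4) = x^2 + 3*x - 4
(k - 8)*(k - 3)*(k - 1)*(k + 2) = k^4 - 10*k^3 + 11*k^2 + 46*k - 48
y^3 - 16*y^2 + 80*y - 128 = (y - 8)*(y - 4)^2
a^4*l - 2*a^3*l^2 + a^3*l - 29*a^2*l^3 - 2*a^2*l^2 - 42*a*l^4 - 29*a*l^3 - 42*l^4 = (a - 7*l)*(a + 2*l)*(a + 3*l)*(a*l + l)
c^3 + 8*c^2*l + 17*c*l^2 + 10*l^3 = (c + l)*(c + 2*l)*(c + 5*l)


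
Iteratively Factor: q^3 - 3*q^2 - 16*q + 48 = (q + 4)*(q^2 - 7*q + 12) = (q - 3)*(q + 4)*(q - 4)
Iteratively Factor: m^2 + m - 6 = (m + 3)*(m - 2)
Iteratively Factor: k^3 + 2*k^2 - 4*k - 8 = (k - 2)*(k^2 + 4*k + 4) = (k - 2)*(k + 2)*(k + 2)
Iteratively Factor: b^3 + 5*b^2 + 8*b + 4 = (b + 2)*(b^2 + 3*b + 2) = (b + 1)*(b + 2)*(b + 2)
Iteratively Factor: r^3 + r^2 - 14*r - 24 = (r + 2)*(r^2 - r - 12) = (r + 2)*(r + 3)*(r - 4)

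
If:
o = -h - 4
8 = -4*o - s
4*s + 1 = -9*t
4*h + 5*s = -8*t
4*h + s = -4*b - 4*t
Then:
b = 21/11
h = -12/11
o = -32/11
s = 40/11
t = -19/11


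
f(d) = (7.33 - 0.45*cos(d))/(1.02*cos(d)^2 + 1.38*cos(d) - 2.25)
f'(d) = (7.33 - 0.45*cos(d))*(2.04*sin(d)*cos(d) + 1.38*sin(d))/(1.02*cos(d)^2 + 1.38*cos(d) - 2.25)^2 + 0.45*sin(d)/(1.02*cos(d)^2 + 1.38*cos(d) - 2.25) = (-0.459*cos(d)^2 + 14.9532*cos(d) + 9.1029)*sin(d)/(1.0404*cos(d)^4 + 2.8152*cos(d)^3 - 2.6856*cos(d)^2 - 6.21*cos(d) + 5.0625)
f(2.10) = -2.81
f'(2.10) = 0.17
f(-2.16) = -2.81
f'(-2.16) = -0.07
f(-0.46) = -35.62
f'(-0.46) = -259.79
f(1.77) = -2.99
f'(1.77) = 0.97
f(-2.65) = -2.89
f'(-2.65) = 0.29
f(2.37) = -2.82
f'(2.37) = -0.18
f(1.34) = -3.84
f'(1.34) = 3.44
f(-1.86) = -2.91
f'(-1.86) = -0.70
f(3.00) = -2.97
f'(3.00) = -0.13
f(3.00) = -2.97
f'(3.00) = -0.13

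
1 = 1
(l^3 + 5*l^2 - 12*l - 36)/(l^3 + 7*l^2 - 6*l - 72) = (l + 2)/(l + 4)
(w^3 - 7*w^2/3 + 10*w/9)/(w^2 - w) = (9*w^2 - 21*w + 10)/(9*(w - 1))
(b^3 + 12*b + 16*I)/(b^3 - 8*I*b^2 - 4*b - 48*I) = (b + 2*I)/(b - 6*I)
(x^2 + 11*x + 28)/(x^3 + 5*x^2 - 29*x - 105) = (x + 4)/(x^2 - 2*x - 15)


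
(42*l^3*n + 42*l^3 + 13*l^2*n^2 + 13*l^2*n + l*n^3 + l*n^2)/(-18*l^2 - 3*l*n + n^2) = l*(-42*l^2*n - 42*l^2 - 13*l*n^2 - 13*l*n - n^3 - n^2)/(18*l^2 + 3*l*n - n^2)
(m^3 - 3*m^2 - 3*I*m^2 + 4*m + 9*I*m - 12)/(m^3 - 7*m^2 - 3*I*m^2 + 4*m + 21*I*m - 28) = (m - 3)/(m - 7)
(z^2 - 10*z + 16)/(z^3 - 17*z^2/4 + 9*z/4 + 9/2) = 4*(z - 8)/(4*z^2 - 9*z - 9)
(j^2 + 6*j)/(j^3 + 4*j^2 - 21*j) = (j + 6)/(j^2 + 4*j - 21)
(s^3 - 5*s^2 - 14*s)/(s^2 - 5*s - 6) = s*(-s^2 + 5*s + 14)/(-s^2 + 5*s + 6)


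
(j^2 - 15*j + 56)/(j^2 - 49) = (j - 8)/(j + 7)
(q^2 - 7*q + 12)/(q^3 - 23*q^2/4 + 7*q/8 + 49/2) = 8*(q - 3)/(8*q^2 - 14*q - 49)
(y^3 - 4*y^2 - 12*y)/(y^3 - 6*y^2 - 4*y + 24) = y/(y - 2)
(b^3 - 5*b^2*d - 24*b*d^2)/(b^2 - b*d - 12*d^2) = b*(b - 8*d)/(b - 4*d)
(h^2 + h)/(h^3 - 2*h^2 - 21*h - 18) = h/(h^2 - 3*h - 18)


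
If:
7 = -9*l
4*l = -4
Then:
No Solution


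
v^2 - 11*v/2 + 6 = (v - 4)*(v - 3/2)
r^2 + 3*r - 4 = (r - 1)*(r + 4)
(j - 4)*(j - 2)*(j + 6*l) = j^3 + 6*j^2*l - 6*j^2 - 36*j*l + 8*j + 48*l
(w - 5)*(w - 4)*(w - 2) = w^3 - 11*w^2 + 38*w - 40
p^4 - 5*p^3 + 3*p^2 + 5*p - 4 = (p - 4)*(p - 1)^2*(p + 1)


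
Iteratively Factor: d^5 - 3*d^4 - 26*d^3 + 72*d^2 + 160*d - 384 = (d + 3)*(d^4 - 6*d^3 - 8*d^2 + 96*d - 128) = (d - 2)*(d + 3)*(d^3 - 4*d^2 - 16*d + 64) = (d - 4)*(d - 2)*(d + 3)*(d^2 - 16) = (d - 4)^2*(d - 2)*(d + 3)*(d + 4)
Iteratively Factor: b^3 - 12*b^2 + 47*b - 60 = (b - 3)*(b^2 - 9*b + 20) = (b - 4)*(b - 3)*(b - 5)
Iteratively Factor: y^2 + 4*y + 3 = (y + 1)*(y + 3)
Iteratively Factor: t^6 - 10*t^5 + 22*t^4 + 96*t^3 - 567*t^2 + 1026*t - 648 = (t + 4)*(t^5 - 14*t^4 + 78*t^3 - 216*t^2 + 297*t - 162) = (t - 3)*(t + 4)*(t^4 - 11*t^3 + 45*t^2 - 81*t + 54) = (t - 3)^2*(t + 4)*(t^3 - 8*t^2 + 21*t - 18) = (t - 3)^2*(t - 2)*(t + 4)*(t^2 - 6*t + 9) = (t - 3)^3*(t - 2)*(t + 4)*(t - 3)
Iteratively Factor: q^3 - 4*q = (q)*(q^2 - 4) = q*(q - 2)*(q + 2)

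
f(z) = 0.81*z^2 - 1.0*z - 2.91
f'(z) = 1.62*z - 1.0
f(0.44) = -3.19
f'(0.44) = -0.29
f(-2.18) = 3.12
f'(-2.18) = -4.53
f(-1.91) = 1.95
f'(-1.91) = -4.09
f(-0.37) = -2.43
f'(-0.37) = -1.60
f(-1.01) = -1.07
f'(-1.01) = -2.64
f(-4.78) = 20.38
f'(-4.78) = -8.74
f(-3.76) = 12.30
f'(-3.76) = -7.09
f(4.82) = 11.09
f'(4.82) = 6.81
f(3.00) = 1.38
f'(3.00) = 3.86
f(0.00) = -2.91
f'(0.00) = -1.00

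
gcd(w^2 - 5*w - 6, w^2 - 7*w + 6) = w - 6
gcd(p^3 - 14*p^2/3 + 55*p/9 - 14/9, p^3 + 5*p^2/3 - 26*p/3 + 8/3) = p^2 - 7*p/3 + 2/3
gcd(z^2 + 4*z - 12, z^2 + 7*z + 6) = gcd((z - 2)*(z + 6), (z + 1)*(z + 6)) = z + 6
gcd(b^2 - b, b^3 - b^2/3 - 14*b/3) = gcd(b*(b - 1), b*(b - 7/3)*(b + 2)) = b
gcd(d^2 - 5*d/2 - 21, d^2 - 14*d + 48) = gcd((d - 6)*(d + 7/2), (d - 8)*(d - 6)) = d - 6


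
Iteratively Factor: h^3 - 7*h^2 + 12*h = (h)*(h^2 - 7*h + 12) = h*(h - 4)*(h - 3)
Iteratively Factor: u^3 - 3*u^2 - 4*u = (u + 1)*(u^2 - 4*u) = u*(u + 1)*(u - 4)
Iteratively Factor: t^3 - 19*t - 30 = (t + 3)*(t^2 - 3*t - 10) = (t + 2)*(t + 3)*(t - 5)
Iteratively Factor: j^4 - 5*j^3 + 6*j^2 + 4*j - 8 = (j - 2)*(j^3 - 3*j^2 + 4) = (j - 2)*(j + 1)*(j^2 - 4*j + 4) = (j - 2)^2*(j + 1)*(j - 2)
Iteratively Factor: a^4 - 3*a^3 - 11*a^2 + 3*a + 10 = (a - 1)*(a^3 - 2*a^2 - 13*a - 10) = (a - 1)*(a + 2)*(a^2 - 4*a - 5) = (a - 1)*(a + 1)*(a + 2)*(a - 5)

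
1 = 1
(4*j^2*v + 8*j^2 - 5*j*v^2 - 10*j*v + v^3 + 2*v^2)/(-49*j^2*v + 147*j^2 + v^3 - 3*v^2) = (-4*j^2*v - 8*j^2 + 5*j*v^2 + 10*j*v - v^3 - 2*v^2)/(49*j^2*v - 147*j^2 - v^3 + 3*v^2)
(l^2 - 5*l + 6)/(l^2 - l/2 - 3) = 2*(l - 3)/(2*l + 3)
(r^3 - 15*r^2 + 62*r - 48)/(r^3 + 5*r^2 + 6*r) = (r^3 - 15*r^2 + 62*r - 48)/(r*(r^2 + 5*r + 6))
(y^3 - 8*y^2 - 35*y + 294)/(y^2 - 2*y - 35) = (y^2 - y - 42)/(y + 5)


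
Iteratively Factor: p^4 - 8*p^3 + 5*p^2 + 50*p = (p - 5)*(p^3 - 3*p^2 - 10*p) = p*(p - 5)*(p^2 - 3*p - 10) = p*(p - 5)*(p + 2)*(p - 5)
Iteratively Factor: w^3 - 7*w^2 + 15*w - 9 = (w - 3)*(w^2 - 4*w + 3) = (w - 3)^2*(w - 1)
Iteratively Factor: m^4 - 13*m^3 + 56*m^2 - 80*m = (m - 5)*(m^3 - 8*m^2 + 16*m) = (m - 5)*(m - 4)*(m^2 - 4*m) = m*(m - 5)*(m - 4)*(m - 4)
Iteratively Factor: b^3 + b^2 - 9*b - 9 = (b - 3)*(b^2 + 4*b + 3) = (b - 3)*(b + 1)*(b + 3)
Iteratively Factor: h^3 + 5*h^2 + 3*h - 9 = (h + 3)*(h^2 + 2*h - 3) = (h + 3)^2*(h - 1)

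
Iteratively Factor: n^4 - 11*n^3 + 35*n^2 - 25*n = (n - 5)*(n^3 - 6*n^2 + 5*n) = (n - 5)^2*(n^2 - n) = (n - 5)^2*(n - 1)*(n)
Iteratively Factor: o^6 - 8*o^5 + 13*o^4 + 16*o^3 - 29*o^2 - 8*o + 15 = (o + 1)*(o^5 - 9*o^4 + 22*o^3 - 6*o^2 - 23*o + 15) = (o - 3)*(o + 1)*(o^4 - 6*o^3 + 4*o^2 + 6*o - 5) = (o - 5)*(o - 3)*(o + 1)*(o^3 - o^2 - o + 1) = (o - 5)*(o - 3)*(o - 1)*(o + 1)*(o^2 - 1) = (o - 5)*(o - 3)*(o - 1)^2*(o + 1)*(o + 1)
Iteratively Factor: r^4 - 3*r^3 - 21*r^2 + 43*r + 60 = (r + 1)*(r^3 - 4*r^2 - 17*r + 60) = (r - 5)*(r + 1)*(r^2 + r - 12) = (r - 5)*(r + 1)*(r + 4)*(r - 3)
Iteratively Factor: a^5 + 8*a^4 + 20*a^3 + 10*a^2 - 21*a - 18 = (a + 3)*(a^4 + 5*a^3 + 5*a^2 - 5*a - 6) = (a + 2)*(a + 3)*(a^3 + 3*a^2 - a - 3) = (a - 1)*(a + 2)*(a + 3)*(a^2 + 4*a + 3) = (a - 1)*(a + 2)*(a + 3)^2*(a + 1)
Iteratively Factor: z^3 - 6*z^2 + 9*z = (z - 3)*(z^2 - 3*z) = (z - 3)^2*(z)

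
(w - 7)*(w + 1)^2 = w^3 - 5*w^2 - 13*w - 7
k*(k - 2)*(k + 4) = k^3 + 2*k^2 - 8*k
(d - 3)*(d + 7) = d^2 + 4*d - 21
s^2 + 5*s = s*(s + 5)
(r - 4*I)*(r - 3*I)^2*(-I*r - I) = -I*r^4 - 10*r^3 - I*r^3 - 10*r^2 + 33*I*r^2 + 36*r + 33*I*r + 36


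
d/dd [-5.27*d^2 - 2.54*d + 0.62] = -10.54*d - 2.54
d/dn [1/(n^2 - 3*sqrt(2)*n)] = (-2*n + 3*sqrt(2))/(n^2*(n - 3*sqrt(2))^2)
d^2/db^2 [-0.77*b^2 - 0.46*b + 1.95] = -1.54000000000000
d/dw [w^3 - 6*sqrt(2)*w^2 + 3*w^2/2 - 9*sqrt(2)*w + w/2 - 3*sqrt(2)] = 3*w^2 - 12*sqrt(2)*w + 3*w - 9*sqrt(2) + 1/2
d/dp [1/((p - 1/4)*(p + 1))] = 4*(-8*p - 3)/(16*p^4 + 24*p^3 + p^2 - 6*p + 1)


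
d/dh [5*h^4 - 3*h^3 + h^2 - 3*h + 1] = 20*h^3 - 9*h^2 + 2*h - 3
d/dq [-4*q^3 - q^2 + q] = -12*q^2 - 2*q + 1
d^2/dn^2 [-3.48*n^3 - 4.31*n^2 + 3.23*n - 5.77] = -20.88*n - 8.62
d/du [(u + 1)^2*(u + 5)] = (u + 1)*(3*u + 11)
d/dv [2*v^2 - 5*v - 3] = 4*v - 5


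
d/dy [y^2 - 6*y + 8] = 2*y - 6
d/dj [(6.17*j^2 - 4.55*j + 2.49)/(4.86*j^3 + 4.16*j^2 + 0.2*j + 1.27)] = (-29.9862*j^4 + 44.226*j^3 - 16.1422*j^2 - 5.045*j - 6.2765)/(23.6196*j^6 + 40.4352*j^5 + 19.2496*j^4 + 14.0084*j^3 + 10.6064*j^2 + 0.508*j + 1.6129)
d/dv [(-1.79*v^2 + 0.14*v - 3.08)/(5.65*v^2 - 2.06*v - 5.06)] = (2.8964*v^2 + 52.9188*v - 7.0532)/(31.9225*v^4 - 23.278*v^3 - 52.9344*v^2 + 20.8472*v + 25.6036)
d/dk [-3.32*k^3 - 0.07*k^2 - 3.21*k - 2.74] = -9.96*k^2 - 0.14*k - 3.21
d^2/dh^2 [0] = 0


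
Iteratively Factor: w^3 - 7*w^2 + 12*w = (w)*(w^2 - 7*w + 12) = w*(w - 4)*(w - 3)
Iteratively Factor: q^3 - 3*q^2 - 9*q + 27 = (q - 3)*(q^2 - 9) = (q - 3)*(q + 3)*(q - 3)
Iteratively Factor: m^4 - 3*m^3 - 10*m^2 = (m)*(m^3 - 3*m^2 - 10*m) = m*(m + 2)*(m^2 - 5*m) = m*(m - 5)*(m + 2)*(m)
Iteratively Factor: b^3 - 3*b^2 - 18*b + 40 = (b - 5)*(b^2 + 2*b - 8) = (b - 5)*(b + 4)*(b - 2)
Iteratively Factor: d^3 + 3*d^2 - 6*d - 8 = (d - 2)*(d^2 + 5*d + 4) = (d - 2)*(d + 4)*(d + 1)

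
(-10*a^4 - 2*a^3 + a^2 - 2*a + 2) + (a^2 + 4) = -10*a^4 - 2*a^3 + 2*a^2 - 2*a + 6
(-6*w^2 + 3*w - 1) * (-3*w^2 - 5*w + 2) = 18*w^4 + 21*w^3 - 24*w^2 + 11*w - 2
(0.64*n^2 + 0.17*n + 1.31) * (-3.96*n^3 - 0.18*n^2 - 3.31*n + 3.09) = -2.5344*n^5 - 0.7884*n^4 - 7.3366*n^3 + 1.1791*n^2 - 3.8108*n + 4.0479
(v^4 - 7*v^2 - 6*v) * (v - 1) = v^5 - v^4 - 7*v^3 + v^2 + 6*v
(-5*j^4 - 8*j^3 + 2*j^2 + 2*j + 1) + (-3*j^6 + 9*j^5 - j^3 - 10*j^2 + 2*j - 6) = -3*j^6 + 9*j^5 - 5*j^4 - 9*j^3 - 8*j^2 + 4*j - 5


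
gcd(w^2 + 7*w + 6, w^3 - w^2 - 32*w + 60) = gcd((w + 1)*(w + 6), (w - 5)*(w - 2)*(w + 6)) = w + 6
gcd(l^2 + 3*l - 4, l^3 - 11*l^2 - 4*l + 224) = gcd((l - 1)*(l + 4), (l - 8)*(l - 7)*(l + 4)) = l + 4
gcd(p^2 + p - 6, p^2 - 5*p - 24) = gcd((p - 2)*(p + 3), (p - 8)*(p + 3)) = p + 3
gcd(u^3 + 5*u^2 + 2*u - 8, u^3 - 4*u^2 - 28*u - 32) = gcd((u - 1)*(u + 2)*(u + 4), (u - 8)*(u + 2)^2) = u + 2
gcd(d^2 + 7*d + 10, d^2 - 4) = d + 2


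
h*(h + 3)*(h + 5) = h^3 + 8*h^2 + 15*h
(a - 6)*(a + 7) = a^2 + a - 42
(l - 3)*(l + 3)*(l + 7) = l^3 + 7*l^2 - 9*l - 63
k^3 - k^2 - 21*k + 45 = (k - 3)^2*(k + 5)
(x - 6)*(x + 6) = x^2 - 36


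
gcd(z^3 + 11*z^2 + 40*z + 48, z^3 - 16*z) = z + 4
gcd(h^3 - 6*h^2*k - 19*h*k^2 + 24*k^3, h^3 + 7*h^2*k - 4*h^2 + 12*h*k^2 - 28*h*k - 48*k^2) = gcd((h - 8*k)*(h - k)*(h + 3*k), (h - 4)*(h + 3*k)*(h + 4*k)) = h + 3*k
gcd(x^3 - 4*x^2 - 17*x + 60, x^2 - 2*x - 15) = x - 5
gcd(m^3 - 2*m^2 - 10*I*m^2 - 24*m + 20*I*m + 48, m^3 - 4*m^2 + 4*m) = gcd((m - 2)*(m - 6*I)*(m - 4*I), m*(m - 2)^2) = m - 2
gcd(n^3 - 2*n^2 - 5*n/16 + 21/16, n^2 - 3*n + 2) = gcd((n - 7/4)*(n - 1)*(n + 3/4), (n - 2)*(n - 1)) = n - 1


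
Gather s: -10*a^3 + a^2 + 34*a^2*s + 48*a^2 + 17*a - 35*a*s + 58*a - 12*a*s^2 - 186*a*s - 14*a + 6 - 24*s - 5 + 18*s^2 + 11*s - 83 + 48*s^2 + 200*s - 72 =-10*a^3 + 49*a^2 + 61*a + s^2*(66 - 12*a) + s*(34*a^2 - 221*a + 187) - 154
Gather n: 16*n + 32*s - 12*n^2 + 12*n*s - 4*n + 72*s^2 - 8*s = -12*n^2 + n*(12*s + 12) + 72*s^2 + 24*s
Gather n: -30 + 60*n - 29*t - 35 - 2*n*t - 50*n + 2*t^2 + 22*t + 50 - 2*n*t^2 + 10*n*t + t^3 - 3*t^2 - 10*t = n*(-2*t^2 + 8*t + 10) + t^3 - t^2 - 17*t - 15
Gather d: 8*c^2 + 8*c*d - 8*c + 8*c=8*c^2 + 8*c*d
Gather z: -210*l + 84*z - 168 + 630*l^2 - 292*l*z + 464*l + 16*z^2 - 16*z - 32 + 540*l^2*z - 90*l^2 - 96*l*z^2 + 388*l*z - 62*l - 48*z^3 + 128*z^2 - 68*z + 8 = 540*l^2 + 192*l - 48*z^3 + z^2*(144 - 96*l) + z*(540*l^2 + 96*l) - 192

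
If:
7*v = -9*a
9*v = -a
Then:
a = 0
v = 0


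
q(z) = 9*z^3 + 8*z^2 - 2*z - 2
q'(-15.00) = 5833.00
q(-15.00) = -28547.00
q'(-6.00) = 874.00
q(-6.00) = -1646.00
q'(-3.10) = 207.87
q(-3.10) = -187.04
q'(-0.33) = -4.34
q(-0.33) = -0.79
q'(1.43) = 76.09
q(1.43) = 37.82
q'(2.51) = 208.26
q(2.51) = 185.70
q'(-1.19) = 17.19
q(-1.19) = -3.46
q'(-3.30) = 239.23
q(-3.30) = -231.71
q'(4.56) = 632.39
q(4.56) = 1008.60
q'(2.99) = 287.22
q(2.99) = 304.12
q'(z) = 27*z^2 + 16*z - 2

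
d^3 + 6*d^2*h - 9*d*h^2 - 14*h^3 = (d - 2*h)*(d + h)*(d + 7*h)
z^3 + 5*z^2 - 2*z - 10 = (z + 5)*(z - sqrt(2))*(z + sqrt(2))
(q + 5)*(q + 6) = q^2 + 11*q + 30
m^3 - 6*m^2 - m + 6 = (m - 6)*(m - 1)*(m + 1)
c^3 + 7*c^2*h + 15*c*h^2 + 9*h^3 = (c + h)*(c + 3*h)^2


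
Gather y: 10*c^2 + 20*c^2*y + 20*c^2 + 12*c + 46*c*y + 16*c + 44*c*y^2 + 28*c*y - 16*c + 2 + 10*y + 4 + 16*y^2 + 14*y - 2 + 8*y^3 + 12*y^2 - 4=30*c^2 + 12*c + 8*y^3 + y^2*(44*c + 28) + y*(20*c^2 + 74*c + 24)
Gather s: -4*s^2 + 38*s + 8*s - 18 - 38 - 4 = -4*s^2 + 46*s - 60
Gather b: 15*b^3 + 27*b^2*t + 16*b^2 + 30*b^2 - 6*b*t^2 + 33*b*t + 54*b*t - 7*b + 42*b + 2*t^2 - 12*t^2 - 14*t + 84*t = 15*b^3 + b^2*(27*t + 46) + b*(-6*t^2 + 87*t + 35) - 10*t^2 + 70*t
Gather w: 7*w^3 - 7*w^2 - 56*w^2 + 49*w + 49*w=7*w^3 - 63*w^2 + 98*w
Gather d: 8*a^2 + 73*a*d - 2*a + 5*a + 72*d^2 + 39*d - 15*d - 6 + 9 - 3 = 8*a^2 + 3*a + 72*d^2 + d*(73*a + 24)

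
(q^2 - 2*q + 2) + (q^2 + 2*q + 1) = 2*q^2 + 3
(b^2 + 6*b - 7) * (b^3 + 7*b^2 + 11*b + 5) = b^5 + 13*b^4 + 46*b^3 + 22*b^2 - 47*b - 35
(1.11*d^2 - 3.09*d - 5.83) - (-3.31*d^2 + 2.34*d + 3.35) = 4.42*d^2 - 5.43*d - 9.18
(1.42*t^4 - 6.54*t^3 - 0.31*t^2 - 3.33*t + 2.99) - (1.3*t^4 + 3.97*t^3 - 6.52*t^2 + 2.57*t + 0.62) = 0.12*t^4 - 10.51*t^3 + 6.21*t^2 - 5.9*t + 2.37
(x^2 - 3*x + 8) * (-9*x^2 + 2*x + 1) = -9*x^4 + 29*x^3 - 77*x^2 + 13*x + 8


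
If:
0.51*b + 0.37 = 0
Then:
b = -0.73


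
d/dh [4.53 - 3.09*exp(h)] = -3.09*exp(h)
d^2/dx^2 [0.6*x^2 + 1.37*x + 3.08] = 1.20000000000000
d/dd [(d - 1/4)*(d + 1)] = 2*d + 3/4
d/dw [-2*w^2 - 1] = -4*w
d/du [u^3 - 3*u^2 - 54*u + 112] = 3*u^2 - 6*u - 54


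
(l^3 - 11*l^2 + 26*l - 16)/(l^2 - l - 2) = (l^2 - 9*l + 8)/(l + 1)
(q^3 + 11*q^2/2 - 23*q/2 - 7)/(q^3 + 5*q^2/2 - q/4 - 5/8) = 4*(q^2 + 5*q - 14)/(4*q^2 + 8*q - 5)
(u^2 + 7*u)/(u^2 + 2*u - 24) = u*(u + 7)/(u^2 + 2*u - 24)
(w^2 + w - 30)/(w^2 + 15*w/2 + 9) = 2*(w - 5)/(2*w + 3)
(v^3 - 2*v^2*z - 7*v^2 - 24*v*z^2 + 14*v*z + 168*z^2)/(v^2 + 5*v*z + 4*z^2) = (v^2 - 6*v*z - 7*v + 42*z)/(v + z)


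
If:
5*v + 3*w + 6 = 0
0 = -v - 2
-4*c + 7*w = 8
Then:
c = 1/3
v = -2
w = 4/3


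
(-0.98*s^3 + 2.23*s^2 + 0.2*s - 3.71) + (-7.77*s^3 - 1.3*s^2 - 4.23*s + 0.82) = -8.75*s^3 + 0.93*s^2 - 4.03*s - 2.89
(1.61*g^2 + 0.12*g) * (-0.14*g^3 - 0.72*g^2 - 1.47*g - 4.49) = -0.2254*g^5 - 1.176*g^4 - 2.4531*g^3 - 7.4053*g^2 - 0.5388*g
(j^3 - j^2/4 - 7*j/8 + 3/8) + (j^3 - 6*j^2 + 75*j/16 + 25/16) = 2*j^3 - 25*j^2/4 + 61*j/16 + 31/16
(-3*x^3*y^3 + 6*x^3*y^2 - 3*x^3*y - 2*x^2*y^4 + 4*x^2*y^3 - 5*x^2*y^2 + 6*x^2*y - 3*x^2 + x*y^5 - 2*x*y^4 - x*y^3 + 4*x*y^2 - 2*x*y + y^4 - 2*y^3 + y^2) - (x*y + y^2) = -3*x^3*y^3 + 6*x^3*y^2 - 3*x^3*y - 2*x^2*y^4 + 4*x^2*y^3 - 5*x^2*y^2 + 6*x^2*y - 3*x^2 + x*y^5 - 2*x*y^4 - x*y^3 + 4*x*y^2 - 3*x*y + y^4 - 2*y^3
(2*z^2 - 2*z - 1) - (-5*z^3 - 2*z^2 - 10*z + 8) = 5*z^3 + 4*z^2 + 8*z - 9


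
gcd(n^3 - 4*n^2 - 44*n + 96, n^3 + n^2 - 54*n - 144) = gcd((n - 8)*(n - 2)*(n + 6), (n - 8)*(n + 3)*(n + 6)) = n^2 - 2*n - 48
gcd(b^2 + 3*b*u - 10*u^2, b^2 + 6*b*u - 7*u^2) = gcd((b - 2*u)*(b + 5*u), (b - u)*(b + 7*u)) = 1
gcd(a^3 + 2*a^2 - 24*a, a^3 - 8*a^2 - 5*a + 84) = a - 4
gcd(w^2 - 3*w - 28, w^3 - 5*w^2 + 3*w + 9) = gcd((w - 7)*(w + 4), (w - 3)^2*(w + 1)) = 1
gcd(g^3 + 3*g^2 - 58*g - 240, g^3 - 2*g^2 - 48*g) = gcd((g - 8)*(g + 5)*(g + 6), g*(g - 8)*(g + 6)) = g^2 - 2*g - 48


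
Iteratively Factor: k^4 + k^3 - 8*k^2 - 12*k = (k - 3)*(k^3 + 4*k^2 + 4*k) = (k - 3)*(k + 2)*(k^2 + 2*k) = k*(k - 3)*(k + 2)*(k + 2)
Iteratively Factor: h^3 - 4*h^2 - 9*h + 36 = (h - 4)*(h^2 - 9) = (h - 4)*(h + 3)*(h - 3)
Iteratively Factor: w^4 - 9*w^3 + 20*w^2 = (w)*(w^3 - 9*w^2 + 20*w) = w^2*(w^2 - 9*w + 20) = w^2*(w - 5)*(w - 4)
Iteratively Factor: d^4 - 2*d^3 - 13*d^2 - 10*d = (d - 5)*(d^3 + 3*d^2 + 2*d) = d*(d - 5)*(d^2 + 3*d + 2) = d*(d - 5)*(d + 2)*(d + 1)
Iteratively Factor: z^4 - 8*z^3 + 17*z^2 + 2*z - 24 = (z - 3)*(z^3 - 5*z^2 + 2*z + 8) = (z - 4)*(z - 3)*(z^2 - z - 2) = (z - 4)*(z - 3)*(z + 1)*(z - 2)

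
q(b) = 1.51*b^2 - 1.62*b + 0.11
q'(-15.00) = -46.92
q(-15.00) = 364.16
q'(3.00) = 7.44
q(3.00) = 8.84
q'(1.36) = 2.49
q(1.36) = 0.70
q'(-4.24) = -14.42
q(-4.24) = 34.12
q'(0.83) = 0.89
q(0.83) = -0.19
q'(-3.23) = -11.37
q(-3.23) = 21.10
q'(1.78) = 3.76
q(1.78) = 2.01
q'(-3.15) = -11.13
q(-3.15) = 20.20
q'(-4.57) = -15.42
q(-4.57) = 39.05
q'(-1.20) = -5.24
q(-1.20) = 4.23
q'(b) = 3.02*b - 1.62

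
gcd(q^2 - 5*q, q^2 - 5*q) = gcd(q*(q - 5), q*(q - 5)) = q^2 - 5*q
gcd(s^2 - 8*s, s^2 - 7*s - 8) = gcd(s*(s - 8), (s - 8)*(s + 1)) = s - 8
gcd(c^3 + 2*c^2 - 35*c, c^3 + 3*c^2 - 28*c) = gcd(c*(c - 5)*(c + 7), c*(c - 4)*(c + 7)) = c^2 + 7*c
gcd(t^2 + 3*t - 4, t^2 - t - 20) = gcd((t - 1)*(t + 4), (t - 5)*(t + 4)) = t + 4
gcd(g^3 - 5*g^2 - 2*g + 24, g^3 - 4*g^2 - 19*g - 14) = g + 2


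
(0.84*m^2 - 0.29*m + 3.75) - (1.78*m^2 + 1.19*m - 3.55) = -0.94*m^2 - 1.48*m + 7.3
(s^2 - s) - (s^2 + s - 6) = 6 - 2*s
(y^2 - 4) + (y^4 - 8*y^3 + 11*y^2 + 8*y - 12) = y^4 - 8*y^3 + 12*y^2 + 8*y - 16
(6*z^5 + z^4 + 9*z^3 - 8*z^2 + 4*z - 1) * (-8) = -48*z^5 - 8*z^4 - 72*z^3 + 64*z^2 - 32*z + 8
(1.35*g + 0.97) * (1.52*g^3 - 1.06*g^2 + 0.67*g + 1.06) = 2.052*g^4 + 0.0433999999999997*g^3 - 0.1237*g^2 + 2.0809*g + 1.0282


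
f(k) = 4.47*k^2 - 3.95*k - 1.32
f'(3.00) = 22.87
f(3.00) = 27.06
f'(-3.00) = -30.77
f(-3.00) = 50.76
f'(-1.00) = -12.89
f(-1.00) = 7.10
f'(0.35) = -0.82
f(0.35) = -2.15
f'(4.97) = 40.48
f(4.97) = 89.46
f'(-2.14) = -23.08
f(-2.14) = 27.60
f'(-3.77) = -37.65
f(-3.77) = 77.10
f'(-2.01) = -21.92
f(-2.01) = 24.68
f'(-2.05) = -22.28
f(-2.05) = 25.56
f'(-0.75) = -10.66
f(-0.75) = 4.16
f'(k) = 8.94*k - 3.95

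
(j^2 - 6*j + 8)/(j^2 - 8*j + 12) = (j - 4)/(j - 6)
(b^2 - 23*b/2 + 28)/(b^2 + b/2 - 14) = (b - 8)/(b + 4)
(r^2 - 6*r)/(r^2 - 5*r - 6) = r/(r + 1)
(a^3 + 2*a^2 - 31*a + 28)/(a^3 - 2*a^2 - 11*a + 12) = (a + 7)/(a + 3)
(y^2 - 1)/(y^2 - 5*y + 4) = (y + 1)/(y - 4)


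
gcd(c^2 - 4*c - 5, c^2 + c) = c + 1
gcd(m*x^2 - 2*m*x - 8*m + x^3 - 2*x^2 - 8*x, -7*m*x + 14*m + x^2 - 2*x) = 1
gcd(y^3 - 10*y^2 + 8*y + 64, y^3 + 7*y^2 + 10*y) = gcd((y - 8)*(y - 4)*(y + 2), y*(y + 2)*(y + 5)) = y + 2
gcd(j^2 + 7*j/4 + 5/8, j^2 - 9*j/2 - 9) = 1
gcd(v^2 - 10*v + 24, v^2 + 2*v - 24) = v - 4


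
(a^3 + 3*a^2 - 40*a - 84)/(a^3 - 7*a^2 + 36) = (a + 7)/(a - 3)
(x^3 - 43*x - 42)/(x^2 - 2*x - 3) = (x^2 - x - 42)/(x - 3)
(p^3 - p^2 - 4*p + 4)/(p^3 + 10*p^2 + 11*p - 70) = (p^2 + p - 2)/(p^2 + 12*p + 35)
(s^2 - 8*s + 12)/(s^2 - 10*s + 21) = (s^2 - 8*s + 12)/(s^2 - 10*s + 21)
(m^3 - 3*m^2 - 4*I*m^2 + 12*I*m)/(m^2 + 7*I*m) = (m^2 - 3*m - 4*I*m + 12*I)/(m + 7*I)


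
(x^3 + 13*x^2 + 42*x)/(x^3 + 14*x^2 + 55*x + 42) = x/(x + 1)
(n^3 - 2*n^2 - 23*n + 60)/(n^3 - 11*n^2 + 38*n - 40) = (n^2 + 2*n - 15)/(n^2 - 7*n + 10)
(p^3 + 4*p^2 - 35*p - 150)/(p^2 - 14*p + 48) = (p^2 + 10*p + 25)/(p - 8)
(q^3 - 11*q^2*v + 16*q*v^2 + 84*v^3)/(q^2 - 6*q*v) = q - 5*v - 14*v^2/q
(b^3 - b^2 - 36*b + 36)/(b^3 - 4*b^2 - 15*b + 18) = (b + 6)/(b + 3)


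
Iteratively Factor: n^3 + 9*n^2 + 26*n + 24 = (n + 3)*(n^2 + 6*n + 8) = (n + 2)*(n + 3)*(n + 4)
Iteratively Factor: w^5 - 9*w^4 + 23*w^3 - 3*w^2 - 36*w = (w + 1)*(w^4 - 10*w^3 + 33*w^2 - 36*w) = (w - 4)*(w + 1)*(w^3 - 6*w^2 + 9*w) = (w - 4)*(w - 3)*(w + 1)*(w^2 - 3*w) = (w - 4)*(w - 3)^2*(w + 1)*(w)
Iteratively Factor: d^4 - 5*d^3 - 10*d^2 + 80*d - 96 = (d - 3)*(d^3 - 2*d^2 - 16*d + 32) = (d - 3)*(d - 2)*(d^2 - 16) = (d - 3)*(d - 2)*(d + 4)*(d - 4)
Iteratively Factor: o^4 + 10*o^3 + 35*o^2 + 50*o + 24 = (o + 2)*(o^3 + 8*o^2 + 19*o + 12) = (o + 2)*(o + 4)*(o^2 + 4*o + 3) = (o + 2)*(o + 3)*(o + 4)*(o + 1)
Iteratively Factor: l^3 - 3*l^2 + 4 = (l - 2)*(l^2 - l - 2) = (l - 2)*(l + 1)*(l - 2)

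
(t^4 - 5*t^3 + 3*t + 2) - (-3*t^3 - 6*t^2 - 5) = t^4 - 2*t^3 + 6*t^2 + 3*t + 7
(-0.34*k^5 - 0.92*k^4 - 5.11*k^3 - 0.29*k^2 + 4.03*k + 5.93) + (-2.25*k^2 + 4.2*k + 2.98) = -0.34*k^5 - 0.92*k^4 - 5.11*k^3 - 2.54*k^2 + 8.23*k + 8.91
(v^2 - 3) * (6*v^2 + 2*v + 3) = 6*v^4 + 2*v^3 - 15*v^2 - 6*v - 9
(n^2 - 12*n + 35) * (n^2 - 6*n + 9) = n^4 - 18*n^3 + 116*n^2 - 318*n + 315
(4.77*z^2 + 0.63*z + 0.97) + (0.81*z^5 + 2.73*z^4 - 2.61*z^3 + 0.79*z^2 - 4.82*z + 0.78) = 0.81*z^5 + 2.73*z^4 - 2.61*z^3 + 5.56*z^2 - 4.19*z + 1.75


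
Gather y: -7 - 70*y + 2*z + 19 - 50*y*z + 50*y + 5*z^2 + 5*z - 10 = y*(-50*z - 20) + 5*z^2 + 7*z + 2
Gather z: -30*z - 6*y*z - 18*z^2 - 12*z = -18*z^2 + z*(-6*y - 42)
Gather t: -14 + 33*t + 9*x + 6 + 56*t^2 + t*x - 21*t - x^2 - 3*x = 56*t^2 + t*(x + 12) - x^2 + 6*x - 8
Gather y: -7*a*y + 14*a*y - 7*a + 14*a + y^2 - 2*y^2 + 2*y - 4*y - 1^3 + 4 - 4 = 7*a - y^2 + y*(7*a - 2) - 1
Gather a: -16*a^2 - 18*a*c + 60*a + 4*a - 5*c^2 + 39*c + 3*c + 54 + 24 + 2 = -16*a^2 + a*(64 - 18*c) - 5*c^2 + 42*c + 80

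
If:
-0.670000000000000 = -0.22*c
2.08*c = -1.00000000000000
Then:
No Solution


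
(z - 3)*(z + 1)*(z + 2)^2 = z^4 + 2*z^3 - 7*z^2 - 20*z - 12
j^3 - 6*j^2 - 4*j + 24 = (j - 6)*(j - 2)*(j + 2)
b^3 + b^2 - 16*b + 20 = (b - 2)^2*(b + 5)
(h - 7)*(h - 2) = h^2 - 9*h + 14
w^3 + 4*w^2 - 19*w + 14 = (w - 2)*(w - 1)*(w + 7)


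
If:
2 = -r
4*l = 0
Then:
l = 0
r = -2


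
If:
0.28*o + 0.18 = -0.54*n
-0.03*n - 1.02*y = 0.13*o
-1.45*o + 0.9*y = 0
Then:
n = -0.34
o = 0.01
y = 0.01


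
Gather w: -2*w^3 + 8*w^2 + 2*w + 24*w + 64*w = -2*w^3 + 8*w^2 + 90*w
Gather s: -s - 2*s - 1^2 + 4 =3 - 3*s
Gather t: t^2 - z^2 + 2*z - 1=t^2 - z^2 + 2*z - 1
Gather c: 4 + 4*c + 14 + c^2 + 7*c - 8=c^2 + 11*c + 10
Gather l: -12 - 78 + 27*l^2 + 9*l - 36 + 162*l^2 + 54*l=189*l^2 + 63*l - 126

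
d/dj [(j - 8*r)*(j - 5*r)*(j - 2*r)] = 3*j^2 - 30*j*r + 66*r^2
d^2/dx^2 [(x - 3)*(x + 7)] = 2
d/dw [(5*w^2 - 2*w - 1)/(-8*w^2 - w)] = (-21*w^2 - 16*w - 1)/(w^2*(64*w^2 + 16*w + 1))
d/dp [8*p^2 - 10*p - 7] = 16*p - 10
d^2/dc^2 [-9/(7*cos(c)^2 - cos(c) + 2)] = 9*(-196*sin(c)^4 + 43*sin(c)^2 - 113*cos(c)/4 + 21*cos(3*c)/4 + 127)/(7*sin(c)^2 + cos(c) - 9)^3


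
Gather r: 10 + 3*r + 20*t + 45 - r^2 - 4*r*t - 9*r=-r^2 + r*(-4*t - 6) + 20*t + 55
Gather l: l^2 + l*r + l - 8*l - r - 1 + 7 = l^2 + l*(r - 7) - r + 6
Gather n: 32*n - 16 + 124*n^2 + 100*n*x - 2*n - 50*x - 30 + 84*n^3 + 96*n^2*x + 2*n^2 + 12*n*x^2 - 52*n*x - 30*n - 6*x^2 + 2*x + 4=84*n^3 + n^2*(96*x + 126) + n*(12*x^2 + 48*x) - 6*x^2 - 48*x - 42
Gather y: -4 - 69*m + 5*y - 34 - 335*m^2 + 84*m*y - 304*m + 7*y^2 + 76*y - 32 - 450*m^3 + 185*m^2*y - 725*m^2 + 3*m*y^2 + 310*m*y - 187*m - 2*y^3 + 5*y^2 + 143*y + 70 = -450*m^3 - 1060*m^2 - 560*m - 2*y^3 + y^2*(3*m + 12) + y*(185*m^2 + 394*m + 224)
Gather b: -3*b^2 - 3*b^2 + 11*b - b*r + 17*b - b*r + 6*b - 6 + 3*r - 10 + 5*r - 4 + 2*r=-6*b^2 + b*(34 - 2*r) + 10*r - 20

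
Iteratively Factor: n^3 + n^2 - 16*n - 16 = (n + 1)*(n^2 - 16) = (n + 1)*(n + 4)*(n - 4)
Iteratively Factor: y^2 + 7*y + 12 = (y + 4)*(y + 3)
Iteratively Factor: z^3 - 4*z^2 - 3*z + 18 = (z + 2)*(z^2 - 6*z + 9) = (z - 3)*(z + 2)*(z - 3)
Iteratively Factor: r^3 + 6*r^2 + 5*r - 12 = (r - 1)*(r^2 + 7*r + 12) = (r - 1)*(r + 4)*(r + 3)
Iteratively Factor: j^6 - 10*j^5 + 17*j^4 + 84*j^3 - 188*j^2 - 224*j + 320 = (j - 5)*(j^5 - 5*j^4 - 8*j^3 + 44*j^2 + 32*j - 64) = (j - 5)*(j - 4)*(j^4 - j^3 - 12*j^2 - 4*j + 16) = (j - 5)*(j - 4)*(j + 2)*(j^3 - 3*j^2 - 6*j + 8) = (j - 5)*(j - 4)^2*(j + 2)*(j^2 + j - 2) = (j - 5)*(j - 4)^2*(j - 1)*(j + 2)*(j + 2)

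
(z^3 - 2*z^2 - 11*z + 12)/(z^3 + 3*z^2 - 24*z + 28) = (z^3 - 2*z^2 - 11*z + 12)/(z^3 + 3*z^2 - 24*z + 28)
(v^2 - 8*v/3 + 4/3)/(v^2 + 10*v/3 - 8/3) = (v - 2)/(v + 4)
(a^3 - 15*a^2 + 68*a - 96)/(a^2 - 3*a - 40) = (a^2 - 7*a + 12)/(a + 5)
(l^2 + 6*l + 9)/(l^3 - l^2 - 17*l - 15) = (l + 3)/(l^2 - 4*l - 5)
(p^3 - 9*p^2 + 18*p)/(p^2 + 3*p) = (p^2 - 9*p + 18)/(p + 3)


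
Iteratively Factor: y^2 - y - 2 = (y - 2)*(y + 1)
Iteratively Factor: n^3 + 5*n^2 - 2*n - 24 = (n - 2)*(n^2 + 7*n + 12) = (n - 2)*(n + 4)*(n + 3)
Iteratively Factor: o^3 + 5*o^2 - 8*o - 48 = (o + 4)*(o^2 + o - 12) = (o + 4)^2*(o - 3)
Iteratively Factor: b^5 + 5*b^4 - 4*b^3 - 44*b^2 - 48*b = (b)*(b^4 + 5*b^3 - 4*b^2 - 44*b - 48) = b*(b + 4)*(b^3 + b^2 - 8*b - 12) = b*(b + 2)*(b + 4)*(b^2 - b - 6) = b*(b - 3)*(b + 2)*(b + 4)*(b + 2)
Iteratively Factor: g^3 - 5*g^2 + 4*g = (g - 1)*(g^2 - 4*g) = (g - 4)*(g - 1)*(g)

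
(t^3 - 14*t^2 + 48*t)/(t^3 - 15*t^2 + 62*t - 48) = t/(t - 1)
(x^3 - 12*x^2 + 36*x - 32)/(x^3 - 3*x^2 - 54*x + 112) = (x - 2)/(x + 7)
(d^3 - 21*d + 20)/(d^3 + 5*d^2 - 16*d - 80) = (d - 1)/(d + 4)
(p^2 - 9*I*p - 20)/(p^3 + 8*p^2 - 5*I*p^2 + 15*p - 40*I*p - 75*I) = (p - 4*I)/(p^2 + 8*p + 15)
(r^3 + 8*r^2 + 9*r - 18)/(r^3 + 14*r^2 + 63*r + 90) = (r - 1)/(r + 5)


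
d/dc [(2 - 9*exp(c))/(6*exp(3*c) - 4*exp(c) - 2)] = ((9*exp(c) - 2)*(9*exp(2*c) - 2) - 27*exp(3*c) + 18*exp(c) + 9)*exp(c)/(2*(-3*exp(3*c) + 2*exp(c) + 1)^2)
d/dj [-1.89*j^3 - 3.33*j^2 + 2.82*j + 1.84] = -5.67*j^2 - 6.66*j + 2.82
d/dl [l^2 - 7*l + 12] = 2*l - 7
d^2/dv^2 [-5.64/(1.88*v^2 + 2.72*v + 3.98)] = (39.868032*v^2 + 57.681408*v - 5.64*(3.76*v + 2.72)*(7.52*v + 5.44) + 84.401472)/(1.88*v^2 + 2.72*v + 3.98)^3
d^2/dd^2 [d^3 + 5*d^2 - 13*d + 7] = 6*d + 10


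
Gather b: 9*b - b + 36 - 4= 8*b + 32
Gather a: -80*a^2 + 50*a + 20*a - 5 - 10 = -80*a^2 + 70*a - 15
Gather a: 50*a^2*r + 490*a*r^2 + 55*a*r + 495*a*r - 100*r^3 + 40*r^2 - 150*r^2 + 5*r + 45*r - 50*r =50*a^2*r + a*(490*r^2 + 550*r) - 100*r^3 - 110*r^2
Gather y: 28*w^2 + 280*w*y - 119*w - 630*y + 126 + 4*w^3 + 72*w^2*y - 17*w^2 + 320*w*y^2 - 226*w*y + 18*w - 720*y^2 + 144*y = 4*w^3 + 11*w^2 - 101*w + y^2*(320*w - 720) + y*(72*w^2 + 54*w - 486) + 126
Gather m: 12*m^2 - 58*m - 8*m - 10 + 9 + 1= 12*m^2 - 66*m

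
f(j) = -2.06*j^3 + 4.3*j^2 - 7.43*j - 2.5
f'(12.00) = -794.15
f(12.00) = -3032.14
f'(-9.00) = -585.41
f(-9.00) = 1914.41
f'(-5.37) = -231.82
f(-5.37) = 480.40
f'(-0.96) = -21.38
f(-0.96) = 10.42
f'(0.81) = -4.52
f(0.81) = -6.79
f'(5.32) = -136.59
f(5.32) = -230.50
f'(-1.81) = -43.24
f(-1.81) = 37.25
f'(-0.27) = -10.20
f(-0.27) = -0.14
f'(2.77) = -31.03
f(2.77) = -33.87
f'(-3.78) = -128.24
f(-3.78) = 198.29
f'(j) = -6.18*j^2 + 8.6*j - 7.43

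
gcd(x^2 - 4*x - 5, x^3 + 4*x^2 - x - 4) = x + 1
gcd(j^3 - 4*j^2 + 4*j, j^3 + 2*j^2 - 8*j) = j^2 - 2*j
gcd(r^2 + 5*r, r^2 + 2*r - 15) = r + 5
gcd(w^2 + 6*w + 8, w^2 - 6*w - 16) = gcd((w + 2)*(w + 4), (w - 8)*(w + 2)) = w + 2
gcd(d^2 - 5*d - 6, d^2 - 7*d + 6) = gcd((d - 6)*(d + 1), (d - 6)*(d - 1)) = d - 6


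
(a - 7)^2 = a^2 - 14*a + 49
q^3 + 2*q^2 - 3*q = q*(q - 1)*(q + 3)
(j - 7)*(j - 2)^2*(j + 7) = j^4 - 4*j^3 - 45*j^2 + 196*j - 196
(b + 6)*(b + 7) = b^2 + 13*b + 42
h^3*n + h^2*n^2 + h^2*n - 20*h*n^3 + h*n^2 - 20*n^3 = (h - 4*n)*(h + 5*n)*(h*n + n)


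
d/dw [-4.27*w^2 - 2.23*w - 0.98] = -8.54*w - 2.23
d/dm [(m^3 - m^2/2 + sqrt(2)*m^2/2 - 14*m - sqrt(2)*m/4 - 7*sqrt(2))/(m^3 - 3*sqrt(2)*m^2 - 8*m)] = (-7*sqrt(2)*m^4 + m^4 + sqrt(2)*m^3 + 24*m^3 - 50*sqrt(2)*m^2 + 5*m^2 - 168*m - 112*sqrt(2))/(2*m^2*(m^4 - 6*sqrt(2)*m^3 + 2*m^2 + 48*sqrt(2)*m + 64))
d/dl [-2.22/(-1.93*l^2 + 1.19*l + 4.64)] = (2.6418 - 8.5692*l)/(-1.93*l^2 + 1.19*l + 4.64)^2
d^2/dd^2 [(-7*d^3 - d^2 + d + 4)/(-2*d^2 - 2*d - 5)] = 2*(-50*d^3 + 132*d^2 + 507*d + 59)/(8*d^6 + 24*d^5 + 84*d^4 + 128*d^3 + 210*d^2 + 150*d + 125)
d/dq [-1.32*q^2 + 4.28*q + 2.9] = 4.28 - 2.64*q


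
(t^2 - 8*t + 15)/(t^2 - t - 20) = (t - 3)/(t + 4)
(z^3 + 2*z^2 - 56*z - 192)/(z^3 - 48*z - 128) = (z + 6)/(z + 4)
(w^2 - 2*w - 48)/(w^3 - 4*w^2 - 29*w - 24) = (w + 6)/(w^2 + 4*w + 3)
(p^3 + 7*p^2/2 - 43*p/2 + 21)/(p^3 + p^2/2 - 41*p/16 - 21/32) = 16*(p^2 + 5*p - 14)/(16*p^2 + 32*p + 7)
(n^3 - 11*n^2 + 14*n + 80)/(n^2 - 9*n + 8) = (n^2 - 3*n - 10)/(n - 1)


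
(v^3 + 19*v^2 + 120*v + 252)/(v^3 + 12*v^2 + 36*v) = (v + 7)/v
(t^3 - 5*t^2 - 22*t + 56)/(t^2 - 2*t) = t - 3 - 28/t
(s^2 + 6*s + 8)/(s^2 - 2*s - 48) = (s^2 + 6*s + 8)/(s^2 - 2*s - 48)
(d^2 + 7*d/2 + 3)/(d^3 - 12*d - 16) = (d + 3/2)/(d^2 - 2*d - 8)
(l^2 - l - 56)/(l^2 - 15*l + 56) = (l + 7)/(l - 7)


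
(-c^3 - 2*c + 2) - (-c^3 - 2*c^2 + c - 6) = 2*c^2 - 3*c + 8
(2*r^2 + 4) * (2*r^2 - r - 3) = 4*r^4 - 2*r^3 + 2*r^2 - 4*r - 12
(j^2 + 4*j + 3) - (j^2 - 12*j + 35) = 16*j - 32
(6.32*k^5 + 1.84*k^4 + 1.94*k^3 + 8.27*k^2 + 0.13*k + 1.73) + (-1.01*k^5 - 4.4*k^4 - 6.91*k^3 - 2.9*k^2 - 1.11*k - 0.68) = 5.31*k^5 - 2.56*k^4 - 4.97*k^3 + 5.37*k^2 - 0.98*k + 1.05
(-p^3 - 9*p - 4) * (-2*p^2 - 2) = 2*p^5 + 20*p^3 + 8*p^2 + 18*p + 8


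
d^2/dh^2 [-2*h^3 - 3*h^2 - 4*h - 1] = -12*h - 6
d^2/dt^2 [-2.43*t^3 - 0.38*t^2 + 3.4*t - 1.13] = -14.58*t - 0.76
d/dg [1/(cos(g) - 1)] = sin(g)/(cos(g) - 1)^2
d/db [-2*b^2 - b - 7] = -4*b - 1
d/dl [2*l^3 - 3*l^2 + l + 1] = 6*l^2 - 6*l + 1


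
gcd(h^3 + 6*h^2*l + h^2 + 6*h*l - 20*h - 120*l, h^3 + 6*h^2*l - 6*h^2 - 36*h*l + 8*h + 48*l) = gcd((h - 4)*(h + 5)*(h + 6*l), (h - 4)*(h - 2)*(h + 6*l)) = h^2 + 6*h*l - 4*h - 24*l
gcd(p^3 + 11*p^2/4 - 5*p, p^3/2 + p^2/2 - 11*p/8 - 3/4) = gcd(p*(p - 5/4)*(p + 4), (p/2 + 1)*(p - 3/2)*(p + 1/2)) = 1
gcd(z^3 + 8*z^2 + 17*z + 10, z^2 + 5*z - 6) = 1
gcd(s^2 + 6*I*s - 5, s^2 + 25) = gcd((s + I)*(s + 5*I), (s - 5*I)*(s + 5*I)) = s + 5*I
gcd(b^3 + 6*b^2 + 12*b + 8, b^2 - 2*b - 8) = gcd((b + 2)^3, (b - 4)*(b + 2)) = b + 2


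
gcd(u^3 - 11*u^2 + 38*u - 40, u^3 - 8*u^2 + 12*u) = u - 2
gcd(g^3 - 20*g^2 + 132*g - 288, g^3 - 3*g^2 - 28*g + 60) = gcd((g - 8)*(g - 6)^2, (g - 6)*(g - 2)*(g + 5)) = g - 6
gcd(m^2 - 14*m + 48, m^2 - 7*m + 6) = m - 6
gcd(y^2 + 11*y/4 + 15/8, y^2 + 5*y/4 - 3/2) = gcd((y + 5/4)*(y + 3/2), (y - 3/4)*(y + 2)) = 1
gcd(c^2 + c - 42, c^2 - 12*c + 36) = c - 6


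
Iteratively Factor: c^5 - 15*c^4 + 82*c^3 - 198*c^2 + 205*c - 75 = (c - 5)*(c^4 - 10*c^3 + 32*c^2 - 38*c + 15) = (c - 5)*(c - 1)*(c^3 - 9*c^2 + 23*c - 15) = (c - 5)^2*(c - 1)*(c^2 - 4*c + 3) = (c - 5)^2*(c - 3)*(c - 1)*(c - 1)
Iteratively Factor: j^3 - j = (j + 1)*(j^2 - j) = j*(j + 1)*(j - 1)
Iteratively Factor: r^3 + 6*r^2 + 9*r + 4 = (r + 1)*(r^2 + 5*r + 4) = (r + 1)*(r + 4)*(r + 1)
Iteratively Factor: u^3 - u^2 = (u - 1)*(u^2) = u*(u - 1)*(u)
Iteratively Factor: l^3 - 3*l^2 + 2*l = (l - 2)*(l^2 - l) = (l - 2)*(l - 1)*(l)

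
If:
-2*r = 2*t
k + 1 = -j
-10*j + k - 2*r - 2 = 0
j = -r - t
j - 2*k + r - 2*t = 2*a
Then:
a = -5/4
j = 0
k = -1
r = -3/2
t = 3/2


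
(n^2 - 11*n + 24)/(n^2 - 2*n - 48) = (n - 3)/(n + 6)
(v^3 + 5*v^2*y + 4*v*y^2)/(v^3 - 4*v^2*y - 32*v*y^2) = (-v - y)/(-v + 8*y)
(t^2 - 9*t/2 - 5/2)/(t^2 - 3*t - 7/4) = 2*(t - 5)/(2*t - 7)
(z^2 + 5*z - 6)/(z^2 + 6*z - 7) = (z + 6)/(z + 7)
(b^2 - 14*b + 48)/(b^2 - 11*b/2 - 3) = 2*(b - 8)/(2*b + 1)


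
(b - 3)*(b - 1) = b^2 - 4*b + 3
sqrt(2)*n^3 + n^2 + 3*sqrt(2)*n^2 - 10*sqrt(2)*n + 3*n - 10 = (n - 2)*(n + 5)*(sqrt(2)*n + 1)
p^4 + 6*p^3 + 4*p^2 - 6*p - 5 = (p - 1)*(p + 1)^2*(p + 5)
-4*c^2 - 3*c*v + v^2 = (-4*c + v)*(c + v)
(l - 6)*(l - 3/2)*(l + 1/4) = l^3 - 29*l^2/4 + 57*l/8 + 9/4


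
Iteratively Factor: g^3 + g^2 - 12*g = (g - 3)*(g^2 + 4*g) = g*(g - 3)*(g + 4)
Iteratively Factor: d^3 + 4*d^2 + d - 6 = (d + 3)*(d^2 + d - 2) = (d - 1)*(d + 3)*(d + 2)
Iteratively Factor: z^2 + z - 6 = (z - 2)*(z + 3)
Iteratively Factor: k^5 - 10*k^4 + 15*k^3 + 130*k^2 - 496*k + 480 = (k + 4)*(k^4 - 14*k^3 + 71*k^2 - 154*k + 120) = (k - 4)*(k + 4)*(k^3 - 10*k^2 + 31*k - 30) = (k - 4)*(k - 3)*(k + 4)*(k^2 - 7*k + 10) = (k - 5)*(k - 4)*(k - 3)*(k + 4)*(k - 2)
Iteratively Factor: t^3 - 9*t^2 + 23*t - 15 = (t - 5)*(t^2 - 4*t + 3) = (t - 5)*(t - 1)*(t - 3)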